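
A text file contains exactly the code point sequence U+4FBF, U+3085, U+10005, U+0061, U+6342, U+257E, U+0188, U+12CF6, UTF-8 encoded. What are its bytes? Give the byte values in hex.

U+4FBF: 3-byte form → E4 BE BF.
U+3085: 3-byte form → E3 82 85.
U+10005: 4-byte form → F0 90 80 85.
U+0061: 1-byte form → 61.
U+6342: 3-byte form → E6 8D 82.
U+257E: 3-byte form → E2 95 BE.
U+0188: 2-byte form → C6 88.
U+12CF6: 4-byte form → F0 92 B3 B6.
Concatenated (23 bytes): E4 BE BF E3 82 85 F0 90 80 85 61 E6 8D 82 E2 95 BE C6 88 F0 92 B3 B6.

E4 BE BF E3 82 85 F0 90 80 85 61 E6 8D 82 E2 95 BE C6 88 F0 92 B3 B6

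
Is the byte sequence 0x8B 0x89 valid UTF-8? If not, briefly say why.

Byte 0x8B = 10001011 has the form 10xxxxxx — a continuation byte — but there is no preceding leading byte.

invalid (continuation byte with no leading byte)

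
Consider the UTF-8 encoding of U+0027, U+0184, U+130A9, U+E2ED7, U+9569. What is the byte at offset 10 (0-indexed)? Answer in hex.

U+0027 → 1-byte form 27 at offsets 0–0.
U+0184 → 2-byte form C6 84 at offsets 1–2.
U+130A9 → 4-byte form F0 93 82 A9 at offsets 3–6.
U+E2ED7 → 4-byte form F3 A2 BB 97 at offsets 7–10.
Offset 10 falls in char 4's range; it's byte 4 of F3 A2 BB 97 = 0x97.

0x97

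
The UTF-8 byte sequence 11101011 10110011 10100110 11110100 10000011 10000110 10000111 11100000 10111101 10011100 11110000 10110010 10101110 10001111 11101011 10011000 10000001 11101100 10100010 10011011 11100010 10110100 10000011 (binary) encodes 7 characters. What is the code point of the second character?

Offset 0: leading byte 0xEB = 11101011 → 3-byte char #1 = EB B3 A6.
Offset 3: leading byte 0xF4 = 11110100 → 4-byte char #2 = F4 83 86 87.
Leading byte 0xF4 = 11110100 matches 11110xxx → 4-byte sequence.
Byte 1: 0xF4 = 11110100, payload 100 (3 bits).
Byte 2: 0x83 = 10000011 (10xxxxxx ✓), payload 000011.
Byte 3: 0x86 = 10000110 (10xxxxxx ✓), payload 000110.
Byte 4: 0x87 = 10000111 (10xxxxxx ✓), payload 000111.
Concatenate: 100000011000110000111 = 0x103187 (21 bits → U+103187).

U+103187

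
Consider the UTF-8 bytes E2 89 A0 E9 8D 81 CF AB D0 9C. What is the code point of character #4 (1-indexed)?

Offset 0: leading byte 0xE2 = 11100010 → 3-byte char #1 = E2 89 A0.
Offset 3: leading byte 0xE9 = 11101001 → 3-byte char #2 = E9 8D 81.
Offset 6: leading byte 0xCF = 11001111 → 2-byte char #3 = CF AB.
Offset 8: leading byte 0xD0 = 11010000 → 2-byte char #4 = D0 9C.
Leading byte 0xD0 = 11010000 matches 110xxxxx → 2-byte sequence.
Byte 1: 0xD0 = 11010000, payload 10000 (5 bits).
Byte 2: 0x9C = 10011100 (10xxxxxx ✓), payload 011100.
Concatenate: 10000011100 = 0x41C (11 bits → U+041C).

U+041C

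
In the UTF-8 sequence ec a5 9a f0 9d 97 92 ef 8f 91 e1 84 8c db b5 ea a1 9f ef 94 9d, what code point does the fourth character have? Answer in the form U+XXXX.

U+110C

Offset 0: leading byte 0xEC = 11101100 → 3-byte char #1 = EC A5 9A.
Offset 3: leading byte 0xF0 = 11110000 → 4-byte char #2 = F0 9D 97 92.
Offset 7: leading byte 0xEF = 11101111 → 3-byte char #3 = EF 8F 91.
Offset 10: leading byte 0xE1 = 11100001 → 3-byte char #4 = E1 84 8C.
Leading byte 0xE1 = 11100001 matches 1110xxxx → 3-byte sequence.
Byte 1: 0xE1 = 11100001, payload 0001 (4 bits).
Byte 2: 0x84 = 10000100 (10xxxxxx ✓), payload 000100.
Byte 3: 0x8C = 10001100 (10xxxxxx ✓), payload 001100.
Concatenate: 0001000100001100 = 0x110C (16 bits → U+110C).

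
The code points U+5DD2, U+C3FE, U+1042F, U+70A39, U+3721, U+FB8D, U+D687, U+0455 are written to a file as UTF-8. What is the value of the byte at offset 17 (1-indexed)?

1-indexed offset 17 is 0-indexed offset 16.
U+5DD2 → 3-byte form E5 B7 92 at offsets 0–2.
U+C3FE → 3-byte form EC 8F BE at offsets 3–5.
U+1042F → 4-byte form F0 90 90 AF at offsets 6–9.
U+70A39 → 4-byte form F1 B0 A8 B9 at offsets 10–13.
U+3721 → 3-byte form E3 9C A1 at offsets 14–16.
Offset 16 falls in char 5's range; it's byte 3 of E3 9C A1 = 0xA1.

0xA1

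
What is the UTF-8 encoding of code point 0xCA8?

E0 B2 A8

U+0CA8 = 0xCA8 = 3240 decimal. In range U+0800–U+FFFF → 3-byte form: 1110xxxx 10xxxxxx 10xxxxxx.
Binary (16 bits): 0000110010101000.
Split 4+6+6: 0000 | 110010 | 101000.
Byte 1: 11100000 = 0xE0.
Byte 2: 10110010 = 0xB2.
Byte 3: 10101000 = 0xA8.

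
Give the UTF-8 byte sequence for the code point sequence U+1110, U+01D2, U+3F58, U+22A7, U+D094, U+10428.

U+1110: 3-byte form → E1 84 90.
U+01D2: 2-byte form → C7 92.
U+3F58: 3-byte form → E3 BD 98.
U+22A7: 3-byte form → E2 8A A7.
U+D094: 3-byte form → ED 82 94.
U+10428: 4-byte form → F0 90 90 A8.
Concatenated (18 bytes): E1 84 90 C7 92 E3 BD 98 E2 8A A7 ED 82 94 F0 90 90 A8.

E1 84 90 C7 92 E3 BD 98 E2 8A A7 ED 82 94 F0 90 90 A8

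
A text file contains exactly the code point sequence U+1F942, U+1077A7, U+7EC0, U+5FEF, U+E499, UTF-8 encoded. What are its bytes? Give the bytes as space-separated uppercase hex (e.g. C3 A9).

F0 9F A5 82 F4 87 9E A7 E7 BB 80 E5 BF AF EE 92 99

U+1F942: 4-byte form → F0 9F A5 82.
U+1077A7: 4-byte form → F4 87 9E A7.
U+7EC0: 3-byte form → E7 BB 80.
U+5FEF: 3-byte form → E5 BF AF.
U+E499: 3-byte form → EE 92 99.
Concatenated (17 bytes): F0 9F A5 82 F4 87 9E A7 E7 BB 80 E5 BF AF EE 92 99.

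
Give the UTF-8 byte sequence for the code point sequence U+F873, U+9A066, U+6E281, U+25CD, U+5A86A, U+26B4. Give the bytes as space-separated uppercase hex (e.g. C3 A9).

EF A1 B3 F2 9A 81 A6 F1 AE 8A 81 E2 97 8D F1 9A A1 AA E2 9A B4

U+F873: 3-byte form → EF A1 B3.
U+9A066: 4-byte form → F2 9A 81 A6.
U+6E281: 4-byte form → F1 AE 8A 81.
U+25CD: 3-byte form → E2 97 8D.
U+5A86A: 4-byte form → F1 9A A1 AA.
U+26B4: 3-byte form → E2 9A B4.
Concatenated (21 bytes): EF A1 B3 F2 9A 81 A6 F1 AE 8A 81 E2 97 8D F1 9A A1 AA E2 9A B4.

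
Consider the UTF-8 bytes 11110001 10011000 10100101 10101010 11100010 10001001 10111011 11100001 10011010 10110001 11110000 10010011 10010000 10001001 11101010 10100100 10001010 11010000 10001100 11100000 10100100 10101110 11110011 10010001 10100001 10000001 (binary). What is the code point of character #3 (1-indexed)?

Offset 0: leading byte 0xF1 = 11110001 → 4-byte char #1 = F1 98 A5 AA.
Offset 4: leading byte 0xE2 = 11100010 → 3-byte char #2 = E2 89 BB.
Offset 7: leading byte 0xE1 = 11100001 → 3-byte char #3 = E1 9A B1.
Leading byte 0xE1 = 11100001 matches 1110xxxx → 3-byte sequence.
Byte 1: 0xE1 = 11100001, payload 0001 (4 bits).
Byte 2: 0x9A = 10011010 (10xxxxxx ✓), payload 011010.
Byte 3: 0xB1 = 10110001 (10xxxxxx ✓), payload 110001.
Concatenate: 0001011010110001 = 0x16B1 (16 bits → U+16B1).

U+16B1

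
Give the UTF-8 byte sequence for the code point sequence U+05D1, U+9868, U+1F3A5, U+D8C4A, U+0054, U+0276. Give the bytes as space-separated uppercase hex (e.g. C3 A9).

U+05D1: 2-byte form → D7 91.
U+9868: 3-byte form → E9 A1 A8.
U+1F3A5: 4-byte form → F0 9F 8E A5.
U+D8C4A: 4-byte form → F3 98 B1 8A.
U+0054: 1-byte form → 54.
U+0276: 2-byte form → C9 B6.
Concatenated (16 bytes): D7 91 E9 A1 A8 F0 9F 8E A5 F3 98 B1 8A 54 C9 B6.

D7 91 E9 A1 A8 F0 9F 8E A5 F3 98 B1 8A 54 C9 B6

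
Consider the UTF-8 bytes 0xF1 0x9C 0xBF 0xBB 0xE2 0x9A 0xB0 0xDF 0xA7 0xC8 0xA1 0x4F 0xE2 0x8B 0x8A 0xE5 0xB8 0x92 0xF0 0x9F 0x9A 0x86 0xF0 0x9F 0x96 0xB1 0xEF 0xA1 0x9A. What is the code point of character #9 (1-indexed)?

U+1F5B1

Offset 0: leading byte 0xF1 = 11110001 → 4-byte char #1 = F1 9C BF BB.
Offset 4: leading byte 0xE2 = 11100010 → 3-byte char #2 = E2 9A B0.
Offset 7: leading byte 0xDF = 11011111 → 2-byte char #3 = DF A7.
Offset 9: leading byte 0xC8 = 11001000 → 2-byte char #4 = C8 A1.
Offset 11: leading byte 0x4F = 01001111 → 1-byte char #5 = 4F.
Offset 12: leading byte 0xE2 = 11100010 → 3-byte char #6 = E2 8B 8A.
Offset 15: leading byte 0xE5 = 11100101 → 3-byte char #7 = E5 B8 92.
Offset 18: leading byte 0xF0 = 11110000 → 4-byte char #8 = F0 9F 9A 86.
Offset 22: leading byte 0xF0 = 11110000 → 4-byte char #9 = F0 9F 96 B1.
Leading byte 0xF0 = 11110000 matches 11110xxx → 4-byte sequence.
Byte 1: 0xF0 = 11110000, payload 000 (3 bits).
Byte 2: 0x9F = 10011111 (10xxxxxx ✓), payload 011111.
Byte 3: 0x96 = 10010110 (10xxxxxx ✓), payload 010110.
Byte 4: 0xB1 = 10110001 (10xxxxxx ✓), payload 110001.
Concatenate: 000011111010110110001 = 0x1F5B1 (21 bits → U+1F5B1).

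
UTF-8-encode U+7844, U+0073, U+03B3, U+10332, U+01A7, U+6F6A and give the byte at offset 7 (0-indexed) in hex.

U+7844 → 3-byte form E7 A1 84 at offsets 0–2.
U+0073 → 1-byte form 73 at offsets 3–3.
U+03B3 → 2-byte form CE B3 at offsets 4–5.
U+10332 → 4-byte form F0 90 8C B2 at offsets 6–9.
Offset 7 falls in char 4's range; it's byte 2 of F0 90 8C B2 = 0x90.

0x90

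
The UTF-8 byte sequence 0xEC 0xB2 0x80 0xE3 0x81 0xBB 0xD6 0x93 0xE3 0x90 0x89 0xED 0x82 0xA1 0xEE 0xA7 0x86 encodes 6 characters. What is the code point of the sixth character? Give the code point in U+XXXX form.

U+E9C6

Offset 0: leading byte 0xEC = 11101100 → 3-byte char #1 = EC B2 80.
Offset 3: leading byte 0xE3 = 11100011 → 3-byte char #2 = E3 81 BB.
Offset 6: leading byte 0xD6 = 11010110 → 2-byte char #3 = D6 93.
Offset 8: leading byte 0xE3 = 11100011 → 3-byte char #4 = E3 90 89.
Offset 11: leading byte 0xED = 11101101 → 3-byte char #5 = ED 82 A1.
Offset 14: leading byte 0xEE = 11101110 → 3-byte char #6 = EE A7 86.
Leading byte 0xEE = 11101110 matches 1110xxxx → 3-byte sequence.
Byte 1: 0xEE = 11101110, payload 1110 (4 bits).
Byte 2: 0xA7 = 10100111 (10xxxxxx ✓), payload 100111.
Byte 3: 0x86 = 10000110 (10xxxxxx ✓), payload 000110.
Concatenate: 1110100111000110 = 0xE9C6 (16 bits → U+E9C6).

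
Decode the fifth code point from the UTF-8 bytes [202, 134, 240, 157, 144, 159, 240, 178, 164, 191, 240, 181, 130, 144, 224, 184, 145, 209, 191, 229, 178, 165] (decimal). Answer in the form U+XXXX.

U+0E11

Offset 0: leading byte 0xCA = 11001010 → 2-byte char #1 = CA 86.
Offset 2: leading byte 0xF0 = 11110000 → 4-byte char #2 = F0 9D 90 9F.
Offset 6: leading byte 0xF0 = 11110000 → 4-byte char #3 = F0 B2 A4 BF.
Offset 10: leading byte 0xF0 = 11110000 → 4-byte char #4 = F0 B5 82 90.
Offset 14: leading byte 0xE0 = 11100000 → 3-byte char #5 = E0 B8 91.
Leading byte 0xE0 = 11100000 matches 1110xxxx → 3-byte sequence.
Byte 1: 0xE0 = 11100000, payload 0000 (4 bits).
Byte 2: 0xB8 = 10111000 (10xxxxxx ✓), payload 111000.
Byte 3: 0x91 = 10010001 (10xxxxxx ✓), payload 010001.
Concatenate: 0000111000010001 = 0xE11 (16 bits → U+0E11).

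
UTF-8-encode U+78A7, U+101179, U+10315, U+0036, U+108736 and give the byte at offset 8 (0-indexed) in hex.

0x90

U+78A7 → 3-byte form E7 A2 A7 at offsets 0–2.
U+101179 → 4-byte form F4 81 85 B9 at offsets 3–6.
U+10315 → 4-byte form F0 90 8C 95 at offsets 7–10.
Offset 8 falls in char 3's range; it's byte 2 of F0 90 8C 95 = 0x90.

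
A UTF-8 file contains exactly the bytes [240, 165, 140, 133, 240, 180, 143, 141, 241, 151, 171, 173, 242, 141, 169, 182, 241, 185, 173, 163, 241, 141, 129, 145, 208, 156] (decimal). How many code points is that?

Byte at offset 0: 0xF0 = 11110000 → 4-byte char (#1). Advance 4.
Byte at offset 4: 0xF0 = 11110000 → 4-byte char (#2). Advance 4.
Byte at offset 8: 0xF1 = 11110001 → 4-byte char (#3). Advance 4.
Byte at offset 12: 0xF2 = 11110010 → 4-byte char (#4). Advance 4.
Byte at offset 16: 0xF1 = 11110001 → 4-byte char (#5). Advance 4.
Byte at offset 20: 0xF1 = 11110001 → 4-byte char (#6). Advance 4.
Byte at offset 24: 0xD0 = 11010000 → 2-byte char (#7). Advance 2.
Reached end at offset 26 after 7 code points.

7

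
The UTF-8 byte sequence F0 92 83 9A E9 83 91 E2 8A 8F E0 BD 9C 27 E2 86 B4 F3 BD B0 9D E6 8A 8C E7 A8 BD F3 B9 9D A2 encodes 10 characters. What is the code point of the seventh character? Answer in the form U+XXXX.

Offset 0: leading byte 0xF0 = 11110000 → 4-byte char #1 = F0 92 83 9A.
Offset 4: leading byte 0xE9 = 11101001 → 3-byte char #2 = E9 83 91.
Offset 7: leading byte 0xE2 = 11100010 → 3-byte char #3 = E2 8A 8F.
Offset 10: leading byte 0xE0 = 11100000 → 3-byte char #4 = E0 BD 9C.
Offset 13: leading byte 0x27 = 00100111 → 1-byte char #5 = 27.
Offset 14: leading byte 0xE2 = 11100010 → 3-byte char #6 = E2 86 B4.
Offset 17: leading byte 0xF3 = 11110011 → 4-byte char #7 = F3 BD B0 9D.
Leading byte 0xF3 = 11110011 matches 11110xxx → 4-byte sequence.
Byte 1: 0xF3 = 11110011, payload 011 (3 bits).
Byte 2: 0xBD = 10111101 (10xxxxxx ✓), payload 111101.
Byte 3: 0xB0 = 10110000 (10xxxxxx ✓), payload 110000.
Byte 4: 0x9D = 10011101 (10xxxxxx ✓), payload 011101.
Concatenate: 011111101110000011101 = 0xFDC1D (21 bits → U+FDC1D).

U+FDC1D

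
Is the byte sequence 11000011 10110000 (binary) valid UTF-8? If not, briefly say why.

valid

Leading byte 0xC3 = 11000011 → 2-byte form.
Continuation bytes 0xB0=10110000 all match 10xxxxxx.
Decoded value 0xF0 is ≥ 0x80 (shortest form) and not a surrogate.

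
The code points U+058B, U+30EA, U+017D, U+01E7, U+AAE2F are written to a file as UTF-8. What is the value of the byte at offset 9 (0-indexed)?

0xF2

U+058B → 2-byte form D6 8B at offsets 0–1.
U+30EA → 3-byte form E3 83 AA at offsets 2–4.
U+017D → 2-byte form C5 BD at offsets 5–6.
U+01E7 → 2-byte form C7 A7 at offsets 7–8.
U+AAE2F → 4-byte form F2 AA B8 AF at offsets 9–12.
Offset 9 falls in char 5's range; it's byte 1 of F2 AA B8 AF = 0xF2.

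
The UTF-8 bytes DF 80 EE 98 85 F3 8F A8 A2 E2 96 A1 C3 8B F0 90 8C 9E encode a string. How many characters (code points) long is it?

6

Byte at offset 0: 0xDF = 11011111 → 2-byte char (#1). Advance 2.
Byte at offset 2: 0xEE = 11101110 → 3-byte char (#2). Advance 3.
Byte at offset 5: 0xF3 = 11110011 → 4-byte char (#3). Advance 4.
Byte at offset 9: 0xE2 = 11100010 → 3-byte char (#4). Advance 3.
Byte at offset 12: 0xC3 = 11000011 → 2-byte char (#5). Advance 2.
Byte at offset 14: 0xF0 = 11110000 → 4-byte char (#6). Advance 4.
Reached end at offset 18 after 6 code points.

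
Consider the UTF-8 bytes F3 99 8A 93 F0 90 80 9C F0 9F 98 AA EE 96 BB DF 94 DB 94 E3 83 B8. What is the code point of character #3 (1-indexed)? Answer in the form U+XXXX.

Offset 0: leading byte 0xF3 = 11110011 → 4-byte char #1 = F3 99 8A 93.
Offset 4: leading byte 0xF0 = 11110000 → 4-byte char #2 = F0 90 80 9C.
Offset 8: leading byte 0xF0 = 11110000 → 4-byte char #3 = F0 9F 98 AA.
Leading byte 0xF0 = 11110000 matches 11110xxx → 4-byte sequence.
Byte 1: 0xF0 = 11110000, payload 000 (3 bits).
Byte 2: 0x9F = 10011111 (10xxxxxx ✓), payload 011111.
Byte 3: 0x98 = 10011000 (10xxxxxx ✓), payload 011000.
Byte 4: 0xAA = 10101010 (10xxxxxx ✓), payload 101010.
Concatenate: 000011111011000101010 = 0x1F62A (21 bits → U+1F62A).

U+1F62A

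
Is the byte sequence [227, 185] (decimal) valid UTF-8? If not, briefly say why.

Leading byte 0xE3 = 11100011 → 3-byte form, but only 2 bytes are present.

invalid (sequence truncated)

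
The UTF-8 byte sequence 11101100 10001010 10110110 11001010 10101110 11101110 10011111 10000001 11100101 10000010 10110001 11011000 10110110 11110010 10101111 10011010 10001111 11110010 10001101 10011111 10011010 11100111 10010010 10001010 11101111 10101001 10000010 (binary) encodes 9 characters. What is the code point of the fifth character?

Offset 0: leading byte 0xEC = 11101100 → 3-byte char #1 = EC 8A B6.
Offset 3: leading byte 0xCA = 11001010 → 2-byte char #2 = CA AE.
Offset 5: leading byte 0xEE = 11101110 → 3-byte char #3 = EE 9F 81.
Offset 8: leading byte 0xE5 = 11100101 → 3-byte char #4 = E5 82 B1.
Offset 11: leading byte 0xD8 = 11011000 → 2-byte char #5 = D8 B6.
Leading byte 0xD8 = 11011000 matches 110xxxxx → 2-byte sequence.
Byte 1: 0xD8 = 11011000, payload 11000 (5 bits).
Byte 2: 0xB6 = 10110110 (10xxxxxx ✓), payload 110110.
Concatenate: 11000110110 = 0x636 (11 bits → U+0636).

U+0636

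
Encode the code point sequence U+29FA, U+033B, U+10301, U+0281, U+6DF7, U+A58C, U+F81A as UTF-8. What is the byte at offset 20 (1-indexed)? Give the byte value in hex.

1-indexed offset 20 is 0-indexed offset 19.
U+29FA → 3-byte form E2 A7 BA at offsets 0–2.
U+033B → 2-byte form CC BB at offsets 3–4.
U+10301 → 4-byte form F0 90 8C 81 at offsets 5–8.
U+0281 → 2-byte form CA 81 at offsets 9–10.
U+6DF7 → 3-byte form E6 B7 B7 at offsets 11–13.
U+A58C → 3-byte form EA 96 8C at offsets 14–16.
U+F81A → 3-byte form EF A0 9A at offsets 17–19.
Offset 19 falls in char 7's range; it's byte 3 of EF A0 9A = 0x9A.

0x9A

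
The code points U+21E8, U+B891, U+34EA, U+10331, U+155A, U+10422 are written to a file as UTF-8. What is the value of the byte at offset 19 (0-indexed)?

U+21E8 → 3-byte form E2 87 A8 at offsets 0–2.
U+B891 → 3-byte form EB A2 91 at offsets 3–5.
U+34EA → 3-byte form E3 93 AA at offsets 6–8.
U+10331 → 4-byte form F0 90 8C B1 at offsets 9–12.
U+155A → 3-byte form E1 95 9A at offsets 13–15.
U+10422 → 4-byte form F0 90 90 A2 at offsets 16–19.
Offset 19 falls in char 6's range; it's byte 4 of F0 90 90 A2 = 0xA2.

0xA2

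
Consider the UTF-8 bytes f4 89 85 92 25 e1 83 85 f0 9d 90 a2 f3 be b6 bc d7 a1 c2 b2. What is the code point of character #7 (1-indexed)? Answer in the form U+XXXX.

U+00B2

Offset 0: leading byte 0xF4 = 11110100 → 4-byte char #1 = F4 89 85 92.
Offset 4: leading byte 0x25 = 00100101 → 1-byte char #2 = 25.
Offset 5: leading byte 0xE1 = 11100001 → 3-byte char #3 = E1 83 85.
Offset 8: leading byte 0xF0 = 11110000 → 4-byte char #4 = F0 9D 90 A2.
Offset 12: leading byte 0xF3 = 11110011 → 4-byte char #5 = F3 BE B6 BC.
Offset 16: leading byte 0xD7 = 11010111 → 2-byte char #6 = D7 A1.
Offset 18: leading byte 0xC2 = 11000010 → 2-byte char #7 = C2 B2.
Leading byte 0xC2 = 11000010 matches 110xxxxx → 2-byte sequence.
Byte 1: 0xC2 = 11000010, payload 00010 (5 bits).
Byte 2: 0xB2 = 10110010 (10xxxxxx ✓), payload 110010.
Concatenate: 00010110010 = 0xB2 (11 bits → U+00B2).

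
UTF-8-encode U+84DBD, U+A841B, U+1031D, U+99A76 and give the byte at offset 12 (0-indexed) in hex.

0xF2

U+84DBD → 4-byte form F2 84 B6 BD at offsets 0–3.
U+A841B → 4-byte form F2 A8 90 9B at offsets 4–7.
U+1031D → 4-byte form F0 90 8C 9D at offsets 8–11.
U+99A76 → 4-byte form F2 99 A9 B6 at offsets 12–15.
Offset 12 falls in char 4's range; it's byte 1 of F2 99 A9 B6 = 0xF2.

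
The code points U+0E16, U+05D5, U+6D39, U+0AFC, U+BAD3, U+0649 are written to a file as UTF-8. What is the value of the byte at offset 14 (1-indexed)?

1-indexed offset 14 is 0-indexed offset 13.
U+0E16 → 3-byte form E0 B8 96 at offsets 0–2.
U+05D5 → 2-byte form D7 95 at offsets 3–4.
U+6D39 → 3-byte form E6 B4 B9 at offsets 5–7.
U+0AFC → 3-byte form E0 AB BC at offsets 8–10.
U+BAD3 → 3-byte form EB AB 93 at offsets 11–13.
Offset 13 falls in char 5's range; it's byte 3 of EB AB 93 = 0x93.

0x93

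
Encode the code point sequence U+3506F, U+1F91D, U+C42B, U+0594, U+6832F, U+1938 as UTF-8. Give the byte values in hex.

U+3506F: 4-byte form → F0 B5 81 AF.
U+1F91D: 4-byte form → F0 9F A4 9D.
U+C42B: 3-byte form → EC 90 AB.
U+0594: 2-byte form → D6 94.
U+6832F: 4-byte form → F1 A8 8C AF.
U+1938: 3-byte form → E1 A4 B8.
Concatenated (20 bytes): F0 B5 81 AF F0 9F A4 9D EC 90 AB D6 94 F1 A8 8C AF E1 A4 B8.

F0 B5 81 AF F0 9F A4 9D EC 90 AB D6 94 F1 A8 8C AF E1 A4 B8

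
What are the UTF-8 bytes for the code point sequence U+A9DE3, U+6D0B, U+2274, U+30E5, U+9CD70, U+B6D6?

F2 A9 B7 A3 E6 B4 8B E2 89 B4 E3 83 A5 F2 9C B5 B0 EB 9B 96

U+A9DE3: 4-byte form → F2 A9 B7 A3.
U+6D0B: 3-byte form → E6 B4 8B.
U+2274: 3-byte form → E2 89 B4.
U+30E5: 3-byte form → E3 83 A5.
U+9CD70: 4-byte form → F2 9C B5 B0.
U+B6D6: 3-byte form → EB 9B 96.
Concatenated (20 bytes): F2 A9 B7 A3 E6 B4 8B E2 89 B4 E3 83 A5 F2 9C B5 B0 EB 9B 96.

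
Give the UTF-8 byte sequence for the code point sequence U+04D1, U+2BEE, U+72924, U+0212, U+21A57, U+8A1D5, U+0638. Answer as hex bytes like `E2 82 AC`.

D3 91 E2 AF AE F1 B2 A4 A4 C8 92 F0 A1 A9 97 F2 8A 87 95 D8 B8

U+04D1: 2-byte form → D3 91.
U+2BEE: 3-byte form → E2 AF AE.
U+72924: 4-byte form → F1 B2 A4 A4.
U+0212: 2-byte form → C8 92.
U+21A57: 4-byte form → F0 A1 A9 97.
U+8A1D5: 4-byte form → F2 8A 87 95.
U+0638: 2-byte form → D8 B8.
Concatenated (21 bytes): D3 91 E2 AF AE F1 B2 A4 A4 C8 92 F0 A1 A9 97 F2 8A 87 95 D8 B8.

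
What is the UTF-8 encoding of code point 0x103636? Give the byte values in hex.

F4 83 98 B6

U+103636 = 0x103636 = 1062454 decimal. In range U+10000–U+10FFFF → 4-byte form: 11110xxx 10xxxxxx 10xxxxxx 10xxxxxx.
Binary (21 bits): 100000011011000110110.
Split 3+6+6+6: 100 | 000011 | 011000 | 110110.
Byte 1: 11110100 = 0xF4.
Byte 2: 10000011 = 0x83.
Byte 3: 10011000 = 0x98.
Byte 4: 10110110 = 0xB6.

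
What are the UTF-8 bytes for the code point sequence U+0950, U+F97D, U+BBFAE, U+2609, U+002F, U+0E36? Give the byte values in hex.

U+0950: 3-byte form → E0 A5 90.
U+F97D: 3-byte form → EF A5 BD.
U+BBFAE: 4-byte form → F2 BB BE AE.
U+2609: 3-byte form → E2 98 89.
U+002F: 1-byte form → 2F.
U+0E36: 3-byte form → E0 B8 B6.
Concatenated (17 bytes): E0 A5 90 EF A5 BD F2 BB BE AE E2 98 89 2F E0 B8 B6.

E0 A5 90 EF A5 BD F2 BB BE AE E2 98 89 2F E0 B8 B6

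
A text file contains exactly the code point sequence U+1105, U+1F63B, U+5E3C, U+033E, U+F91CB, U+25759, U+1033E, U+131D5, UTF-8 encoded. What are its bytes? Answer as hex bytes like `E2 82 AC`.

E1 84 85 F0 9F 98 BB E5 B8 BC CC BE F3 B9 87 8B F0 A5 9D 99 F0 90 8C BE F0 93 87 95

U+1105: 3-byte form → E1 84 85.
U+1F63B: 4-byte form → F0 9F 98 BB.
U+5E3C: 3-byte form → E5 B8 BC.
U+033E: 2-byte form → CC BE.
U+F91CB: 4-byte form → F3 B9 87 8B.
U+25759: 4-byte form → F0 A5 9D 99.
U+1033E: 4-byte form → F0 90 8C BE.
U+131D5: 4-byte form → F0 93 87 95.
Concatenated (28 bytes): E1 84 85 F0 9F 98 BB E5 B8 BC CC BE F3 B9 87 8B F0 A5 9D 99 F0 90 8C BE F0 93 87 95.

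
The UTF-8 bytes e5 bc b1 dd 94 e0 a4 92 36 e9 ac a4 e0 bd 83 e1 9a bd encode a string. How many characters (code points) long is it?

Byte at offset 0: 0xE5 = 11100101 → 3-byte char (#1). Advance 3.
Byte at offset 3: 0xDD = 11011101 → 2-byte char (#2). Advance 2.
Byte at offset 5: 0xE0 = 11100000 → 3-byte char (#3). Advance 3.
Byte at offset 8: 0x36 = 00110110 → 1-byte char (#4). Advance 1.
Byte at offset 9: 0xE9 = 11101001 → 3-byte char (#5). Advance 3.
Byte at offset 12: 0xE0 = 11100000 → 3-byte char (#6). Advance 3.
Byte at offset 15: 0xE1 = 11100001 → 3-byte char (#7). Advance 3.
Reached end at offset 18 after 7 code points.

7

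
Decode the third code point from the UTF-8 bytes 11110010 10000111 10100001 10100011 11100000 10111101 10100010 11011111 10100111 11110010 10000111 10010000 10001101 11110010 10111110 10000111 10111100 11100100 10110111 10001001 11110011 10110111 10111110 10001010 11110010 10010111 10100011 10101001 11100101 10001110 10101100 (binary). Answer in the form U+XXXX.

U+07E7

Offset 0: leading byte 0xF2 = 11110010 → 4-byte char #1 = F2 87 A1 A3.
Offset 4: leading byte 0xE0 = 11100000 → 3-byte char #2 = E0 BD A2.
Offset 7: leading byte 0xDF = 11011111 → 2-byte char #3 = DF A7.
Leading byte 0xDF = 11011111 matches 110xxxxx → 2-byte sequence.
Byte 1: 0xDF = 11011111, payload 11111 (5 bits).
Byte 2: 0xA7 = 10100111 (10xxxxxx ✓), payload 100111.
Concatenate: 11111100111 = 0x7E7 (11 bits → U+07E7).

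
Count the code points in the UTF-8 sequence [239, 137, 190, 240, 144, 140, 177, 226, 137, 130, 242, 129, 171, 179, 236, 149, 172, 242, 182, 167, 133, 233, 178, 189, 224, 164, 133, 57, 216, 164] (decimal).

10

Byte at offset 0: 0xEF = 11101111 → 3-byte char (#1). Advance 3.
Byte at offset 3: 0xF0 = 11110000 → 4-byte char (#2). Advance 4.
Byte at offset 7: 0xE2 = 11100010 → 3-byte char (#3). Advance 3.
Byte at offset 10: 0xF2 = 11110010 → 4-byte char (#4). Advance 4.
Byte at offset 14: 0xEC = 11101100 → 3-byte char (#5). Advance 3.
Byte at offset 17: 0xF2 = 11110010 → 4-byte char (#6). Advance 4.
Byte at offset 21: 0xE9 = 11101001 → 3-byte char (#7). Advance 3.
Byte at offset 24: 0xE0 = 11100000 → 3-byte char (#8). Advance 3.
Byte at offset 27: 0x39 = 00111001 → 1-byte char (#9). Advance 1.
Byte at offset 28: 0xD8 = 11011000 → 2-byte char (#10). Advance 2.
Reached end at offset 30 after 10 code points.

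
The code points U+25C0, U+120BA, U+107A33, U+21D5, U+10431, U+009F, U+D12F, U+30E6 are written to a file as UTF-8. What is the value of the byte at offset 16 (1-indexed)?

0x90

1-indexed offset 16 is 0-indexed offset 15.
U+25C0 → 3-byte form E2 97 80 at offsets 0–2.
U+120BA → 4-byte form F0 92 82 BA at offsets 3–6.
U+107A33 → 4-byte form F4 87 A8 B3 at offsets 7–10.
U+21D5 → 3-byte form E2 87 95 at offsets 11–13.
U+10431 → 4-byte form F0 90 90 B1 at offsets 14–17.
Offset 15 falls in char 5's range; it's byte 2 of F0 90 90 B1 = 0x90.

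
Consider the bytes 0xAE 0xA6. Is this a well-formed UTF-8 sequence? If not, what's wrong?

invalid (continuation byte with no leading byte)

Byte 0xAE = 10101110 has the form 10xxxxxx — a continuation byte — but there is no preceding leading byte.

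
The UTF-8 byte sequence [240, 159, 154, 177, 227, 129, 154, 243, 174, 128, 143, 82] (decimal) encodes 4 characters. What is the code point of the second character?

Offset 0: leading byte 0xF0 = 11110000 → 4-byte char #1 = F0 9F 9A B1.
Offset 4: leading byte 0xE3 = 11100011 → 3-byte char #2 = E3 81 9A.
Leading byte 0xE3 = 11100011 matches 1110xxxx → 3-byte sequence.
Byte 1: 0xE3 = 11100011, payload 0011 (4 bits).
Byte 2: 0x81 = 10000001 (10xxxxxx ✓), payload 000001.
Byte 3: 0x9A = 10011010 (10xxxxxx ✓), payload 011010.
Concatenate: 0011000001011010 = 0x305A (16 bits → U+305A).

U+305A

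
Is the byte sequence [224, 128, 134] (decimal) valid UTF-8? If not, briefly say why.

invalid (overlong encoding)

Leading byte 0xE0 = 11100000 → 3-byte form.
Continuation bytes all match 10xxxxxx. Payload decodes to 0x6.
But 0x6 < 0x800, the minimum for a 3-byte sequence — this is an overlong encoding.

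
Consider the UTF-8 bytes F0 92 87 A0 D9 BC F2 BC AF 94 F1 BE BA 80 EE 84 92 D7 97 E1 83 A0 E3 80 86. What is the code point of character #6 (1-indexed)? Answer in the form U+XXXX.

Offset 0: leading byte 0xF0 = 11110000 → 4-byte char #1 = F0 92 87 A0.
Offset 4: leading byte 0xD9 = 11011001 → 2-byte char #2 = D9 BC.
Offset 6: leading byte 0xF2 = 11110010 → 4-byte char #3 = F2 BC AF 94.
Offset 10: leading byte 0xF1 = 11110001 → 4-byte char #4 = F1 BE BA 80.
Offset 14: leading byte 0xEE = 11101110 → 3-byte char #5 = EE 84 92.
Offset 17: leading byte 0xD7 = 11010111 → 2-byte char #6 = D7 97.
Leading byte 0xD7 = 11010111 matches 110xxxxx → 2-byte sequence.
Byte 1: 0xD7 = 11010111, payload 10111 (5 bits).
Byte 2: 0x97 = 10010111 (10xxxxxx ✓), payload 010111.
Concatenate: 10111010111 = 0x5D7 (11 bits → U+05D7).

U+05D7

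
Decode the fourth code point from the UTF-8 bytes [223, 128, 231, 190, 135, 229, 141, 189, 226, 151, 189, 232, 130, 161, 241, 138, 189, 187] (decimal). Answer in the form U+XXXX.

U+25FD

Offset 0: leading byte 0xDF = 11011111 → 2-byte char #1 = DF 80.
Offset 2: leading byte 0xE7 = 11100111 → 3-byte char #2 = E7 BE 87.
Offset 5: leading byte 0xE5 = 11100101 → 3-byte char #3 = E5 8D BD.
Offset 8: leading byte 0xE2 = 11100010 → 3-byte char #4 = E2 97 BD.
Leading byte 0xE2 = 11100010 matches 1110xxxx → 3-byte sequence.
Byte 1: 0xE2 = 11100010, payload 0010 (4 bits).
Byte 2: 0x97 = 10010111 (10xxxxxx ✓), payload 010111.
Byte 3: 0xBD = 10111101 (10xxxxxx ✓), payload 111101.
Concatenate: 0010010111111101 = 0x25FD (16 bits → U+25FD).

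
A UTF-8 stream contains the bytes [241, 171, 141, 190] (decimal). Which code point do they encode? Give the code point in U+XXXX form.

U+6B37E

Leading byte 0xF1 = 11110001 matches 11110xxx → 4-byte sequence.
Byte 1: 0xF1 = 11110001, payload 001 (3 bits).
Byte 2: 0xAB = 10101011 (10xxxxxx ✓), payload 101011.
Byte 3: 0x8D = 10001101 (10xxxxxx ✓), payload 001101.
Byte 4: 0xBE = 10111110 (10xxxxxx ✓), payload 111110.
Concatenate: 001101011001101111110 = 0x6B37E (21 bits → U+6B37E).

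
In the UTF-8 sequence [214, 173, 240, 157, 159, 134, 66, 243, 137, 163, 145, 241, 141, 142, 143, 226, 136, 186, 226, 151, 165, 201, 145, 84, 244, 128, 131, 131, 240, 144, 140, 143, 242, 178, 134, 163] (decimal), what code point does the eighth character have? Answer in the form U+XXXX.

U+0251

Offset 0: leading byte 0xD6 = 11010110 → 2-byte char #1 = D6 AD.
Offset 2: leading byte 0xF0 = 11110000 → 4-byte char #2 = F0 9D 9F 86.
Offset 6: leading byte 0x42 = 01000010 → 1-byte char #3 = 42.
Offset 7: leading byte 0xF3 = 11110011 → 4-byte char #4 = F3 89 A3 91.
Offset 11: leading byte 0xF1 = 11110001 → 4-byte char #5 = F1 8D 8E 8F.
Offset 15: leading byte 0xE2 = 11100010 → 3-byte char #6 = E2 88 BA.
Offset 18: leading byte 0xE2 = 11100010 → 3-byte char #7 = E2 97 A5.
Offset 21: leading byte 0xC9 = 11001001 → 2-byte char #8 = C9 91.
Leading byte 0xC9 = 11001001 matches 110xxxxx → 2-byte sequence.
Byte 1: 0xC9 = 11001001, payload 01001 (5 bits).
Byte 2: 0x91 = 10010001 (10xxxxxx ✓), payload 010001.
Concatenate: 01001010001 = 0x251 (11 bits → U+0251).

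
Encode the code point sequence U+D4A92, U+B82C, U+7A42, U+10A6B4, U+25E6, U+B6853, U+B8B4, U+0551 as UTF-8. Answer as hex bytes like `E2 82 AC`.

F3 94 AA 92 EB A0 AC E7 A9 82 F4 8A 9A B4 E2 97 A6 F2 B6 A1 93 EB A2 B4 D5 91

U+D4A92: 4-byte form → F3 94 AA 92.
U+B82C: 3-byte form → EB A0 AC.
U+7A42: 3-byte form → E7 A9 82.
U+10A6B4: 4-byte form → F4 8A 9A B4.
U+25E6: 3-byte form → E2 97 A6.
U+B6853: 4-byte form → F2 B6 A1 93.
U+B8B4: 3-byte form → EB A2 B4.
U+0551: 2-byte form → D5 91.
Concatenated (26 bytes): F3 94 AA 92 EB A0 AC E7 A9 82 F4 8A 9A B4 E2 97 A6 F2 B6 A1 93 EB A2 B4 D5 91.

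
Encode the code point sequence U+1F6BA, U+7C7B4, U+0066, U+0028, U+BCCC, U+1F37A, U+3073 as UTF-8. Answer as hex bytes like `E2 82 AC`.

F0 9F 9A BA F1 BC 9E B4 66 28 EB B3 8C F0 9F 8D BA E3 81 B3

U+1F6BA: 4-byte form → F0 9F 9A BA.
U+7C7B4: 4-byte form → F1 BC 9E B4.
U+0066: 1-byte form → 66.
U+0028: 1-byte form → 28.
U+BCCC: 3-byte form → EB B3 8C.
U+1F37A: 4-byte form → F0 9F 8D BA.
U+3073: 3-byte form → E3 81 B3.
Concatenated (20 bytes): F0 9F 9A BA F1 BC 9E B4 66 28 EB B3 8C F0 9F 8D BA E3 81 B3.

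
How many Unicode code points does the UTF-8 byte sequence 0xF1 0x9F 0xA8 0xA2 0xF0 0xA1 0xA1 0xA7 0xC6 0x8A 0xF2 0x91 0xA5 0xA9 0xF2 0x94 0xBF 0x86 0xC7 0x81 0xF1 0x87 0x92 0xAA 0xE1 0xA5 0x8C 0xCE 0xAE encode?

9

Byte at offset 0: 0xF1 = 11110001 → 4-byte char (#1). Advance 4.
Byte at offset 4: 0xF0 = 11110000 → 4-byte char (#2). Advance 4.
Byte at offset 8: 0xC6 = 11000110 → 2-byte char (#3). Advance 2.
Byte at offset 10: 0xF2 = 11110010 → 4-byte char (#4). Advance 4.
Byte at offset 14: 0xF2 = 11110010 → 4-byte char (#5). Advance 4.
Byte at offset 18: 0xC7 = 11000111 → 2-byte char (#6). Advance 2.
Byte at offset 20: 0xF1 = 11110001 → 4-byte char (#7). Advance 4.
Byte at offset 24: 0xE1 = 11100001 → 3-byte char (#8). Advance 3.
Byte at offset 27: 0xCE = 11001110 → 2-byte char (#9). Advance 2.
Reached end at offset 29 after 9 code points.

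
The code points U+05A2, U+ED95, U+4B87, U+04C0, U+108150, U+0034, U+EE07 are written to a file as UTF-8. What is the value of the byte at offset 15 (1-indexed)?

1-indexed offset 15 is 0-indexed offset 14.
U+05A2 → 2-byte form D6 A2 at offsets 0–1.
U+ED95 → 3-byte form EE B6 95 at offsets 2–4.
U+4B87 → 3-byte form E4 AE 87 at offsets 5–7.
U+04C0 → 2-byte form D3 80 at offsets 8–9.
U+108150 → 4-byte form F4 88 85 90 at offsets 10–13.
U+0034 → 1-byte form 34 at offsets 14–14.
Offset 14 falls in char 6's range; it's byte 1 of 34 = 0x34.

0x34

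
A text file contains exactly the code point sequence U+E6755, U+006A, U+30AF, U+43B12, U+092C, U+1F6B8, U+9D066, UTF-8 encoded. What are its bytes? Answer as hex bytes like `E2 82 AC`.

U+E6755: 4-byte form → F3 A6 9D 95.
U+006A: 1-byte form → 6A.
U+30AF: 3-byte form → E3 82 AF.
U+43B12: 4-byte form → F1 83 AC 92.
U+092C: 3-byte form → E0 A4 AC.
U+1F6B8: 4-byte form → F0 9F 9A B8.
U+9D066: 4-byte form → F2 9D 81 A6.
Concatenated (23 bytes): F3 A6 9D 95 6A E3 82 AF F1 83 AC 92 E0 A4 AC F0 9F 9A B8 F2 9D 81 A6.

F3 A6 9D 95 6A E3 82 AF F1 83 AC 92 E0 A4 AC F0 9F 9A B8 F2 9D 81 A6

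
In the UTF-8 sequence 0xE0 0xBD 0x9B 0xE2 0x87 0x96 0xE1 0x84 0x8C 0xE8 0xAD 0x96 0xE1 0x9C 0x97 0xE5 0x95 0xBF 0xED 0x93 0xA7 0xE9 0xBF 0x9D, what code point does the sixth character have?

Offset 0: leading byte 0xE0 = 11100000 → 3-byte char #1 = E0 BD 9B.
Offset 3: leading byte 0xE2 = 11100010 → 3-byte char #2 = E2 87 96.
Offset 6: leading byte 0xE1 = 11100001 → 3-byte char #3 = E1 84 8C.
Offset 9: leading byte 0xE8 = 11101000 → 3-byte char #4 = E8 AD 96.
Offset 12: leading byte 0xE1 = 11100001 → 3-byte char #5 = E1 9C 97.
Offset 15: leading byte 0xE5 = 11100101 → 3-byte char #6 = E5 95 BF.
Leading byte 0xE5 = 11100101 matches 1110xxxx → 3-byte sequence.
Byte 1: 0xE5 = 11100101, payload 0101 (4 bits).
Byte 2: 0x95 = 10010101 (10xxxxxx ✓), payload 010101.
Byte 3: 0xBF = 10111111 (10xxxxxx ✓), payload 111111.
Concatenate: 0101010101111111 = 0x557F (16 bits → U+557F).

U+557F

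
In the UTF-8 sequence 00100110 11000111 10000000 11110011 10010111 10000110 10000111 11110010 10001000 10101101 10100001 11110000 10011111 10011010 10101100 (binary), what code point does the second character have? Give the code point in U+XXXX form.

U+01C0

Offset 0: leading byte 0x26 = 00100110 → 1-byte char #1 = 26.
Offset 1: leading byte 0xC7 = 11000111 → 2-byte char #2 = C7 80.
Leading byte 0xC7 = 11000111 matches 110xxxxx → 2-byte sequence.
Byte 1: 0xC7 = 11000111, payload 00111 (5 bits).
Byte 2: 0x80 = 10000000 (10xxxxxx ✓), payload 000000.
Concatenate: 00111000000 = 0x1C0 (11 bits → U+01C0).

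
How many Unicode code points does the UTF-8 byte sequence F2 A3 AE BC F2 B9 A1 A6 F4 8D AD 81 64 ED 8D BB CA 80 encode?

6

Byte at offset 0: 0xF2 = 11110010 → 4-byte char (#1). Advance 4.
Byte at offset 4: 0xF2 = 11110010 → 4-byte char (#2). Advance 4.
Byte at offset 8: 0xF4 = 11110100 → 4-byte char (#3). Advance 4.
Byte at offset 12: 0x64 = 01100100 → 1-byte char (#4). Advance 1.
Byte at offset 13: 0xED = 11101101 → 3-byte char (#5). Advance 3.
Byte at offset 16: 0xCA = 11001010 → 2-byte char (#6). Advance 2.
Reached end at offset 18 after 6 code points.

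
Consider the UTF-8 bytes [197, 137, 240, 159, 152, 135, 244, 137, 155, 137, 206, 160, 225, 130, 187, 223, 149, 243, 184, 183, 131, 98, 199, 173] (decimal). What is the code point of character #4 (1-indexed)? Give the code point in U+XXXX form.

U+03A0

Offset 0: leading byte 0xC5 = 11000101 → 2-byte char #1 = C5 89.
Offset 2: leading byte 0xF0 = 11110000 → 4-byte char #2 = F0 9F 98 87.
Offset 6: leading byte 0xF4 = 11110100 → 4-byte char #3 = F4 89 9B 89.
Offset 10: leading byte 0xCE = 11001110 → 2-byte char #4 = CE A0.
Leading byte 0xCE = 11001110 matches 110xxxxx → 2-byte sequence.
Byte 1: 0xCE = 11001110, payload 01110 (5 bits).
Byte 2: 0xA0 = 10100000 (10xxxxxx ✓), payload 100000.
Concatenate: 01110100000 = 0x3A0 (11 bits → U+03A0).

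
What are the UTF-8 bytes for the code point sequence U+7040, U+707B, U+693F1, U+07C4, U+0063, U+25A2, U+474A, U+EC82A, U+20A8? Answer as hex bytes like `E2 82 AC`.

U+7040: 3-byte form → E7 81 80.
U+707B: 3-byte form → E7 81 BB.
U+693F1: 4-byte form → F1 A9 8F B1.
U+07C4: 2-byte form → DF 84.
U+0063: 1-byte form → 63.
U+25A2: 3-byte form → E2 96 A2.
U+474A: 3-byte form → E4 9D 8A.
U+EC82A: 4-byte form → F3 AC A0 AA.
U+20A8: 3-byte form → E2 82 A8.
Concatenated (26 bytes): E7 81 80 E7 81 BB F1 A9 8F B1 DF 84 63 E2 96 A2 E4 9D 8A F3 AC A0 AA E2 82 A8.

E7 81 80 E7 81 BB F1 A9 8F B1 DF 84 63 E2 96 A2 E4 9D 8A F3 AC A0 AA E2 82 A8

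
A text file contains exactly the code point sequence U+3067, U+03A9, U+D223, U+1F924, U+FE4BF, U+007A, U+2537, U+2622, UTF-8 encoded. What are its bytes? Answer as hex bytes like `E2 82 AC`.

E3 81 A7 CE A9 ED 88 A3 F0 9F A4 A4 F3 BE 92 BF 7A E2 94 B7 E2 98 A2

U+3067: 3-byte form → E3 81 A7.
U+03A9: 2-byte form → CE A9.
U+D223: 3-byte form → ED 88 A3.
U+1F924: 4-byte form → F0 9F A4 A4.
U+FE4BF: 4-byte form → F3 BE 92 BF.
U+007A: 1-byte form → 7A.
U+2537: 3-byte form → E2 94 B7.
U+2622: 3-byte form → E2 98 A2.
Concatenated (23 bytes): E3 81 A7 CE A9 ED 88 A3 F0 9F A4 A4 F3 BE 92 BF 7A E2 94 B7 E2 98 A2.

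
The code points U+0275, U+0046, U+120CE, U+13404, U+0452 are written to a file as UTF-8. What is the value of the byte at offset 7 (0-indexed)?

U+0275 → 2-byte form C9 B5 at offsets 0–1.
U+0046 → 1-byte form 46 at offsets 2–2.
U+120CE → 4-byte form F0 92 83 8E at offsets 3–6.
U+13404 → 4-byte form F0 93 90 84 at offsets 7–10.
Offset 7 falls in char 4's range; it's byte 1 of F0 93 90 84 = 0xF0.

0xF0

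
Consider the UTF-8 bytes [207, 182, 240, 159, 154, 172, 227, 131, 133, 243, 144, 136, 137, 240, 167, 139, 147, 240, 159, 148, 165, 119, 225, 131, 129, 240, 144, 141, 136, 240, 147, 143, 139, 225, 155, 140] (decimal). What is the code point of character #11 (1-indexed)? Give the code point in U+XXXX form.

Offset 0: leading byte 0xCF = 11001111 → 2-byte char #1 = CF B6.
Offset 2: leading byte 0xF0 = 11110000 → 4-byte char #2 = F0 9F 9A AC.
Offset 6: leading byte 0xE3 = 11100011 → 3-byte char #3 = E3 83 85.
Offset 9: leading byte 0xF3 = 11110011 → 4-byte char #4 = F3 90 88 89.
Offset 13: leading byte 0xF0 = 11110000 → 4-byte char #5 = F0 A7 8B 93.
Offset 17: leading byte 0xF0 = 11110000 → 4-byte char #6 = F0 9F 94 A5.
Offset 21: leading byte 0x77 = 01110111 → 1-byte char #7 = 77.
Offset 22: leading byte 0xE1 = 11100001 → 3-byte char #8 = E1 83 81.
Offset 25: leading byte 0xF0 = 11110000 → 4-byte char #9 = F0 90 8D 88.
Offset 29: leading byte 0xF0 = 11110000 → 4-byte char #10 = F0 93 8F 8B.
Offset 33: leading byte 0xE1 = 11100001 → 3-byte char #11 = E1 9B 8C.
Leading byte 0xE1 = 11100001 matches 1110xxxx → 3-byte sequence.
Byte 1: 0xE1 = 11100001, payload 0001 (4 bits).
Byte 2: 0x9B = 10011011 (10xxxxxx ✓), payload 011011.
Byte 3: 0x8C = 10001100 (10xxxxxx ✓), payload 001100.
Concatenate: 0001011011001100 = 0x16CC (16 bits → U+16CC).

U+16CC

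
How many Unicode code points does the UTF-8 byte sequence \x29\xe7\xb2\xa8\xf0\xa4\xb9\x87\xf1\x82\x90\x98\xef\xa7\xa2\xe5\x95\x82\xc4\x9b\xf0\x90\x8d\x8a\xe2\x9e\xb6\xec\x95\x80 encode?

10

Byte at offset 0: 0x29 = 00101001 → 1-byte char (#1). Advance 1.
Byte at offset 1: 0xE7 = 11100111 → 3-byte char (#2). Advance 3.
Byte at offset 4: 0xF0 = 11110000 → 4-byte char (#3). Advance 4.
Byte at offset 8: 0xF1 = 11110001 → 4-byte char (#4). Advance 4.
Byte at offset 12: 0xEF = 11101111 → 3-byte char (#5). Advance 3.
Byte at offset 15: 0xE5 = 11100101 → 3-byte char (#6). Advance 3.
Byte at offset 18: 0xC4 = 11000100 → 2-byte char (#7). Advance 2.
Byte at offset 20: 0xF0 = 11110000 → 4-byte char (#8). Advance 4.
Byte at offset 24: 0xE2 = 11100010 → 3-byte char (#9). Advance 3.
Byte at offset 27: 0xEC = 11101100 → 3-byte char (#10). Advance 3.
Reached end at offset 30 after 10 code points.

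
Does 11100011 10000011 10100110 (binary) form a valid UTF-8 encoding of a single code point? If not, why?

Leading byte 0xE3 = 11100011 → 3-byte form.
Continuation bytes 0x83=10000011, 0xA6=10100110 all match 10xxxxxx.
Decoded value 0x30E6 is ≥ 0x800 (shortest form) and not a surrogate.

valid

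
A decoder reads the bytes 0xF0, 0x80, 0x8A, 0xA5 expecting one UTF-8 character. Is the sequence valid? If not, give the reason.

invalid (overlong encoding)

Leading byte 0xF0 = 11110000 → 4-byte form.
Continuation bytes all match 10xxxxxx. Payload decodes to 0x2A5.
But 0x2A5 < 0x10000, the minimum for a 4-byte sequence — this is an overlong encoding.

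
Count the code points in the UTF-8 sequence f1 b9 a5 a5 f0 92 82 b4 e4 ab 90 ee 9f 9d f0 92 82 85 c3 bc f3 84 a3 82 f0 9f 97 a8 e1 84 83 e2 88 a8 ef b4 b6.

Byte at offset 0: 0xF1 = 11110001 → 4-byte char (#1). Advance 4.
Byte at offset 4: 0xF0 = 11110000 → 4-byte char (#2). Advance 4.
Byte at offset 8: 0xE4 = 11100100 → 3-byte char (#3). Advance 3.
Byte at offset 11: 0xEE = 11101110 → 3-byte char (#4). Advance 3.
Byte at offset 14: 0xF0 = 11110000 → 4-byte char (#5). Advance 4.
Byte at offset 18: 0xC3 = 11000011 → 2-byte char (#6). Advance 2.
Byte at offset 20: 0xF3 = 11110011 → 4-byte char (#7). Advance 4.
Byte at offset 24: 0xF0 = 11110000 → 4-byte char (#8). Advance 4.
Byte at offset 28: 0xE1 = 11100001 → 3-byte char (#9). Advance 3.
Byte at offset 31: 0xE2 = 11100010 → 3-byte char (#10). Advance 3.
Byte at offset 34: 0xEF = 11101111 → 3-byte char (#11). Advance 3.
Reached end at offset 37 after 11 code points.

11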